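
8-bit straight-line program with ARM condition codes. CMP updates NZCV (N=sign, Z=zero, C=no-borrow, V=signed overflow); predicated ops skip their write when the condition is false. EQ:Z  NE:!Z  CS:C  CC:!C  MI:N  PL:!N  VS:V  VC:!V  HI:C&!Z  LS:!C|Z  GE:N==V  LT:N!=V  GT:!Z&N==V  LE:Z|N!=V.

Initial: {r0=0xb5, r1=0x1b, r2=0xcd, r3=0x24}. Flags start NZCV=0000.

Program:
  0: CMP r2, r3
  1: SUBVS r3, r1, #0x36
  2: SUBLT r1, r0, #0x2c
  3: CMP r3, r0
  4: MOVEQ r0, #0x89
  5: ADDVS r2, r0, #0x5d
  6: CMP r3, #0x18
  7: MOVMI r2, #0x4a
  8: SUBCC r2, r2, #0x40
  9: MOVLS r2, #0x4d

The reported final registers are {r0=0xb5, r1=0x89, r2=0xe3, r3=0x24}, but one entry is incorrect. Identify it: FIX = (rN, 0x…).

0: ✓ CMP  NZCV=1010
1: · SUBVS
2: ✓ SUBLT  r1←0x89
3: ✓ CMP  NZCV=0000
4: · MOVEQ
5: · ADDVS
6: ✓ CMP  NZCV=0010
7: · MOVMI
8: · SUBCC
9: · MOVLS

FIX = (r2, 0xcd)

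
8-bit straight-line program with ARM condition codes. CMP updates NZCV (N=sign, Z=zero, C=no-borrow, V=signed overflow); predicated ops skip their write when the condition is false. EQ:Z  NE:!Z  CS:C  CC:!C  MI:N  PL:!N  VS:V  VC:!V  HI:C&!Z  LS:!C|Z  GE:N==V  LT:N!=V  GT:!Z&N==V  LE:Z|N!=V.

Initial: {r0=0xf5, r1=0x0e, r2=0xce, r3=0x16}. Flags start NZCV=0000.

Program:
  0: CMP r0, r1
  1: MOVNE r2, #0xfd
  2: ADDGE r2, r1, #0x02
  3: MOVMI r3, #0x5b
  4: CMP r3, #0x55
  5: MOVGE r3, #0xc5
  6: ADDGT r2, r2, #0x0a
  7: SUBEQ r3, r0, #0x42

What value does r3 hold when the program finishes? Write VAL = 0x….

VAL = 0xc5

0: ✓ CMP  NZCV=1010
1: ✓ MOVNE  r2←0xfd
2: · ADDGE
3: ✓ MOVMI  r3←0x5b
4: ✓ CMP  NZCV=0010
5: ✓ MOVGE  r3←0xc5
6: ✓ ADDGT  r2←0x07
7: · SUBEQ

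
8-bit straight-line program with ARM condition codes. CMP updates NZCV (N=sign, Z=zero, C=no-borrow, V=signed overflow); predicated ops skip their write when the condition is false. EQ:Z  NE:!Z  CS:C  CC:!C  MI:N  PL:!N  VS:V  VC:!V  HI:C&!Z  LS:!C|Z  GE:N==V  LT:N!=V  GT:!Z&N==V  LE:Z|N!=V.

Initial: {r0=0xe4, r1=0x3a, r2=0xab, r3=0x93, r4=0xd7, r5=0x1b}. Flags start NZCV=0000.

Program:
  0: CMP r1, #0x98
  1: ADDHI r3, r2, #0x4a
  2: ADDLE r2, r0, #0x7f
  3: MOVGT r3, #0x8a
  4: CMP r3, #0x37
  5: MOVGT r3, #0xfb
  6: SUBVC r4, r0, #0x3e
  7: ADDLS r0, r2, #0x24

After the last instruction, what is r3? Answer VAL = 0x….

VAL = 0x8a

[0] flags=1001 → (cmp)
[1] flags=1001 HI?F → skip
[2] flags=1001 LE?F → skip
[3] flags=1001 GT?T → r3=0x8a
[4] flags=0011 → (cmp)
[5] flags=0011 GT?F → skip
[6] flags=0011 VC?F → skip
[7] flags=0011 LS?F → skip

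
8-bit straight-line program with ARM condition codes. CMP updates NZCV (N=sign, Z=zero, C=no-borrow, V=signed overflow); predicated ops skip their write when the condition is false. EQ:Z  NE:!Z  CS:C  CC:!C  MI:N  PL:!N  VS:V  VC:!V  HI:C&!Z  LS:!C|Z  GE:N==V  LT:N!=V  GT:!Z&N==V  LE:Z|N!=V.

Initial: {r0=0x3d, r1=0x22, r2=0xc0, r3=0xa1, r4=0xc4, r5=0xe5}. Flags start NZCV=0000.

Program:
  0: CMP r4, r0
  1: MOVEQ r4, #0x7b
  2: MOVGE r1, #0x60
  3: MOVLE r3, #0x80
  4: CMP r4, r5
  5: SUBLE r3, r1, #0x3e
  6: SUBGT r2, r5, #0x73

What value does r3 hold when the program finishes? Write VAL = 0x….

VAL = 0xe4

0: ✓ CMP  NZCV=1010
1: · MOVEQ
2: · MOVGE
3: ✓ MOVLE  r3←0x80
4: ✓ CMP  NZCV=1000
5: ✓ SUBLE  r3←0xe4
6: · SUBGT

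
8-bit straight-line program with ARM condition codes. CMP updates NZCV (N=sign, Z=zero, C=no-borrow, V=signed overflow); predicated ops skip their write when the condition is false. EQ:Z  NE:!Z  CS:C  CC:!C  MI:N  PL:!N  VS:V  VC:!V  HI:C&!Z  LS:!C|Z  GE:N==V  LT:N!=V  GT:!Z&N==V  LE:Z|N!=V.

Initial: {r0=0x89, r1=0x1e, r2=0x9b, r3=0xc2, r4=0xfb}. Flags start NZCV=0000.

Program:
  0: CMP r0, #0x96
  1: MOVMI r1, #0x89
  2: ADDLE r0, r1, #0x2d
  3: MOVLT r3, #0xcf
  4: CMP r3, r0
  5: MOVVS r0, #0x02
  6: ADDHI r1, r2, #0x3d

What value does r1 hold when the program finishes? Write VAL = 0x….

[0] flags=1000 → (cmp)
[1] flags=1000 MI?T → r1=0x89
[2] flags=1000 LE?T → r0=0xb6
[3] flags=1000 LT?T → r3=0xcf
[4] flags=0010 → (cmp)
[5] flags=0010 VS?F → skip
[6] flags=0010 HI?T → r1=0xd8

VAL = 0xd8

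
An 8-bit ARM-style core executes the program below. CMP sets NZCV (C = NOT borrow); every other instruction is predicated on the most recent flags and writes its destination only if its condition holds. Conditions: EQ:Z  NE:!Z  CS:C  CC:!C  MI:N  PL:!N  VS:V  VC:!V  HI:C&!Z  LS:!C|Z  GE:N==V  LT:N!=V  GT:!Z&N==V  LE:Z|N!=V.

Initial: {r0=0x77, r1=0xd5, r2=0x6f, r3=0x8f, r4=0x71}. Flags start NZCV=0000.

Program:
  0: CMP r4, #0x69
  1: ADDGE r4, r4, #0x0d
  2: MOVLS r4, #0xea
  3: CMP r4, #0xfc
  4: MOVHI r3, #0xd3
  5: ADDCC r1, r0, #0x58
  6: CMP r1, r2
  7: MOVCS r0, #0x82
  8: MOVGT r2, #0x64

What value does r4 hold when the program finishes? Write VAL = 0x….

VAL = 0x7e

[0] flags=0010 → (cmp)
[1] flags=0010 GE?T → r4=0x7e
[2] flags=0010 LS?F → skip
[3] flags=1001 → (cmp)
[4] flags=1001 HI?F → skip
[5] flags=1001 CC?T → r1=0xcf
[6] flags=0011 → (cmp)
[7] flags=0011 CS?T → r0=0x82
[8] flags=0011 GT?F → skip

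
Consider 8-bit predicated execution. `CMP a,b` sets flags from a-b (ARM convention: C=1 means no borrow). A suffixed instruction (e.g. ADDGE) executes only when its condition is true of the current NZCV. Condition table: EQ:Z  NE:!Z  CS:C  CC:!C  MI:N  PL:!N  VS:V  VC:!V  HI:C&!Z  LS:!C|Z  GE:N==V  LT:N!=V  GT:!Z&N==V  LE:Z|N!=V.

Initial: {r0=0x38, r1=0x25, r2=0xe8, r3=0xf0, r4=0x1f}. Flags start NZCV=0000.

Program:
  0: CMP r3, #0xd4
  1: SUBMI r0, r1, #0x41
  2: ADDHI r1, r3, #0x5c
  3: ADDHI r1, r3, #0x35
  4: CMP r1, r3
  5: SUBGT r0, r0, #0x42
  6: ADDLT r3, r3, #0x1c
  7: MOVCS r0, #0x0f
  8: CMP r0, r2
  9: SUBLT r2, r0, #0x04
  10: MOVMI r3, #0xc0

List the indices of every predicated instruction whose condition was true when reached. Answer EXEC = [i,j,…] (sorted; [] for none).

EXEC = [2,3,5]

0: ✓ CMP  NZCV=0010
1: · SUBMI
2: ✓ ADDHI  r1←0x4c
3: ✓ ADDHI  r1←0x25
4: ✓ CMP  NZCV=0000
5: ✓ SUBGT  r0←0xf6
6: · ADDLT
7: · MOVCS
8: ✓ CMP  NZCV=0010
9: · SUBLT
10: · MOVMI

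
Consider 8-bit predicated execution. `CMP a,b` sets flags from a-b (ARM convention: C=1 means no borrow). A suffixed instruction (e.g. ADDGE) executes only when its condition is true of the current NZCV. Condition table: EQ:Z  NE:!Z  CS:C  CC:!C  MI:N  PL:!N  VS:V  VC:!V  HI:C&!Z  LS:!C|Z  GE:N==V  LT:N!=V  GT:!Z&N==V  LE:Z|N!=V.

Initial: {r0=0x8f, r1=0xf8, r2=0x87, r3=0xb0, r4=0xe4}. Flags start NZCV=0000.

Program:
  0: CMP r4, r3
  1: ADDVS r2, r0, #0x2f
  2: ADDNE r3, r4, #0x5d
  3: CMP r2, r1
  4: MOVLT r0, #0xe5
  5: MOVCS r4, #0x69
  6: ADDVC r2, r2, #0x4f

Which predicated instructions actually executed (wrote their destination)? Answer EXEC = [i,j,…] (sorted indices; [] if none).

0: ✓ CMP  NZCV=0010
1: · ADDVS
2: ✓ ADDNE  r3←0x41
3: ✓ CMP  NZCV=1000
4: ✓ MOVLT  r0←0xe5
5: · MOVCS
6: ✓ ADDVC  r2←0xd6

EXEC = [2,4,6]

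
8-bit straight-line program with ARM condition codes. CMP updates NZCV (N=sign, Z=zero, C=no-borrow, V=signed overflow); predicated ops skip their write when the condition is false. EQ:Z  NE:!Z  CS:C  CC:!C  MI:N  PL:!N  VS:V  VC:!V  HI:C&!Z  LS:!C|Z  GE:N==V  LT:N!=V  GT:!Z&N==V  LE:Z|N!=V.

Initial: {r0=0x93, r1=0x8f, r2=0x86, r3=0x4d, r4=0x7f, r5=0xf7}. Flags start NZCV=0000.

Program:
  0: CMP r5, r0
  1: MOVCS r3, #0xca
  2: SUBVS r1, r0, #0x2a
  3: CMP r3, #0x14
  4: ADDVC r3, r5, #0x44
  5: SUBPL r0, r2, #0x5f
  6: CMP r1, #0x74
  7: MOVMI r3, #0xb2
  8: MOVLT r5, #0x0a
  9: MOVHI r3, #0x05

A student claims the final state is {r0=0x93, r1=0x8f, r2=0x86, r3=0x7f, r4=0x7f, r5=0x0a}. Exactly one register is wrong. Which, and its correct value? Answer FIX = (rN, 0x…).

[0] flags=0010 → (cmp)
[1] flags=0010 CS?T → r3=0xca
[2] flags=0010 VS?F → skip
[3] flags=1010 → (cmp)
[4] flags=1010 VC?T → r3=0x3b
[5] flags=1010 PL?F → skip
[6] flags=0011 → (cmp)
[7] flags=0011 MI?F → skip
[8] flags=0011 LT?T → r5=0x0a
[9] flags=0011 HI?T → r3=0x05

FIX = (r3, 0x05)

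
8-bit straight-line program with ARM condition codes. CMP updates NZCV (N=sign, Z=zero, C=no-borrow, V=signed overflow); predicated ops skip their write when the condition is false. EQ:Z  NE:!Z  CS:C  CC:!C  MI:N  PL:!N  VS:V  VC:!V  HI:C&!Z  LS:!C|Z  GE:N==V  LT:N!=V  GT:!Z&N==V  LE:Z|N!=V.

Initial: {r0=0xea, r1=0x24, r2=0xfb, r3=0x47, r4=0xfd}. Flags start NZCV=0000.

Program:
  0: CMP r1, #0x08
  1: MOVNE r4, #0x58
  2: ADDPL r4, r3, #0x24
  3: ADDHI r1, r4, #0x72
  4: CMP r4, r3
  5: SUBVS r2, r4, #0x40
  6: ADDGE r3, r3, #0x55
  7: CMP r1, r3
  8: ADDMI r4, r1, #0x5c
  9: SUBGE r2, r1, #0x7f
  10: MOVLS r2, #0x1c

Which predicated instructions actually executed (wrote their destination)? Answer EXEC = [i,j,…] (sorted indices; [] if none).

0: ✓ CMP  NZCV=0010
1: ✓ MOVNE  r4←0x58
2: ✓ ADDPL  r4←0x6b
3: ✓ ADDHI  r1←0xdd
4: ✓ CMP  NZCV=0010
5: · SUBVS
6: ✓ ADDGE  r3←0x9c
7: ✓ CMP  NZCV=0010
8: · ADDMI
9: ✓ SUBGE  r2←0x5e
10: · MOVLS

EXEC = [1,2,3,6,9]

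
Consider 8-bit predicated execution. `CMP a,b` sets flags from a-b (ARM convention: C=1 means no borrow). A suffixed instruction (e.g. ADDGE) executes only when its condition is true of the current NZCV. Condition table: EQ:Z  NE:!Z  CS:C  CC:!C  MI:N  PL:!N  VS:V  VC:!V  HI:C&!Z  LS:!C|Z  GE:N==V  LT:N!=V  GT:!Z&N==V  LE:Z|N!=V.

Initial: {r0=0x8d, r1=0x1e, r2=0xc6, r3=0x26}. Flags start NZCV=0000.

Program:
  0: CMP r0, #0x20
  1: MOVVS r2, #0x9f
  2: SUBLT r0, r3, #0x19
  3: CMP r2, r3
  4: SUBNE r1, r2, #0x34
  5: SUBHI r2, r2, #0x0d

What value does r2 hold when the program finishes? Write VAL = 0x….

[0] flags=0011 → (cmp)
[1] flags=0011 VS?T → r2=0x9f
[2] flags=0011 LT?T → r0=0x0d
[3] flags=0011 → (cmp)
[4] flags=0011 NE?T → r1=0x6b
[5] flags=0011 HI?T → r2=0x92

VAL = 0x92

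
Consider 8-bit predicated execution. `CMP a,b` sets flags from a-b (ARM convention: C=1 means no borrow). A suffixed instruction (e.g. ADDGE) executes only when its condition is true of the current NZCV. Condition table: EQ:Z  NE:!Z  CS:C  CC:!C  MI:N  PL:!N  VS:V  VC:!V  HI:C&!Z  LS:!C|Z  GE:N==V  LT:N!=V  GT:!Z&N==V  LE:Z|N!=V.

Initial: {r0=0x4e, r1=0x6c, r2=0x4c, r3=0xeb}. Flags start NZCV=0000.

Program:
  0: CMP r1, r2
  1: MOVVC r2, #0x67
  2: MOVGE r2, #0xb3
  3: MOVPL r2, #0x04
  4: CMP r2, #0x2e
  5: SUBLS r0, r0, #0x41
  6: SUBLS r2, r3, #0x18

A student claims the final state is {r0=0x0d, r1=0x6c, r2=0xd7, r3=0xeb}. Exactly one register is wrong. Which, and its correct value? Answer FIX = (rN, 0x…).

FIX = (r2, 0xd3)

0: ✓ CMP  NZCV=0010
1: ✓ MOVVC  r2←0x67
2: ✓ MOVGE  r2←0xb3
3: ✓ MOVPL  r2←0x04
4: ✓ CMP  NZCV=1000
5: ✓ SUBLS  r0←0x0d
6: ✓ SUBLS  r2←0xd3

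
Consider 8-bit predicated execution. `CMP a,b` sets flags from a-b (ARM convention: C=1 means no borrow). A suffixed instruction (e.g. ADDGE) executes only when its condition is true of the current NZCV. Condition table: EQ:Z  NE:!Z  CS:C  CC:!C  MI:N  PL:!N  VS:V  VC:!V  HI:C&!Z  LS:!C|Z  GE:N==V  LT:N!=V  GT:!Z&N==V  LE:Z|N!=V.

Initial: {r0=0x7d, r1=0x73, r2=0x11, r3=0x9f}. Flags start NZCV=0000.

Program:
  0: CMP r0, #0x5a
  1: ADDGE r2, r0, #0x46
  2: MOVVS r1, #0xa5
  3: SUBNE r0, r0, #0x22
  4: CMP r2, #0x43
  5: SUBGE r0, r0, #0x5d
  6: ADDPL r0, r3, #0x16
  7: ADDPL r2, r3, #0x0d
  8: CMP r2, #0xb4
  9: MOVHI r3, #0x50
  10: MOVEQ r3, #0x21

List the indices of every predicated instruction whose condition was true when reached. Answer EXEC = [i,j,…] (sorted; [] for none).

[0] flags=0010 → (cmp)
[1] flags=0010 GE?T → r2=0xc3
[2] flags=0010 VS?F → skip
[3] flags=0010 NE?T → r0=0x5b
[4] flags=1010 → (cmp)
[5] flags=1010 GE?F → skip
[6] flags=1010 PL?F → skip
[7] flags=1010 PL?F → skip
[8] flags=0010 → (cmp)
[9] flags=0010 HI?T → r3=0x50
[10] flags=0010 EQ?F → skip

EXEC = [1,3,9]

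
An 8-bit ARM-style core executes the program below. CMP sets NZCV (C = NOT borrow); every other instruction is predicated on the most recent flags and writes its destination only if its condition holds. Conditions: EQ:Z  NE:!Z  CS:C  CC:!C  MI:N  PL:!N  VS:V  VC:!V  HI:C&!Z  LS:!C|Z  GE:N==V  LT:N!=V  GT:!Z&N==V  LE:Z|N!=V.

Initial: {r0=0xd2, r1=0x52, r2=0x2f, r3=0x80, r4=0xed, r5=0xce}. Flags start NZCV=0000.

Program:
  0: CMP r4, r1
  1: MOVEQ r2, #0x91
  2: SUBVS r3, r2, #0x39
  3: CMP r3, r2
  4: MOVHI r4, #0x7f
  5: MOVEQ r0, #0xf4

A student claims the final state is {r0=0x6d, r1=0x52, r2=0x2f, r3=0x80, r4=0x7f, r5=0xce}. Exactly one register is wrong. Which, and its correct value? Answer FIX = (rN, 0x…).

FIX = (r0, 0xd2)

[0] flags=1010 → (cmp)
[1] flags=1010 EQ?F → skip
[2] flags=1010 VS?F → skip
[3] flags=0011 → (cmp)
[4] flags=0011 HI?T → r4=0x7f
[5] flags=0011 EQ?F → skip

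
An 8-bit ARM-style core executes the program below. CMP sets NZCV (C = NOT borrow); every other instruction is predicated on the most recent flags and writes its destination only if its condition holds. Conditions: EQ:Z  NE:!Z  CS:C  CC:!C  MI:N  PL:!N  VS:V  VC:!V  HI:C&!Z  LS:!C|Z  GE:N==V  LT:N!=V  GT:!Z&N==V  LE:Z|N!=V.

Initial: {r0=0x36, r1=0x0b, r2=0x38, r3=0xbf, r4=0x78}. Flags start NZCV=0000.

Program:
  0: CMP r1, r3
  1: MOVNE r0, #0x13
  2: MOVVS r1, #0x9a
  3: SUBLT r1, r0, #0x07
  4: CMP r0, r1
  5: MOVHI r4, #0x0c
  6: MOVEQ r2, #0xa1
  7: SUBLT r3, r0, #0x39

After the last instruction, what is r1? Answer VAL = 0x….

VAL = 0x0b

0: ✓ CMP  NZCV=0000
1: ✓ MOVNE  r0←0x13
2: · MOVVS
3: · SUBLT
4: ✓ CMP  NZCV=0010
5: ✓ MOVHI  r4←0x0c
6: · MOVEQ
7: · SUBLT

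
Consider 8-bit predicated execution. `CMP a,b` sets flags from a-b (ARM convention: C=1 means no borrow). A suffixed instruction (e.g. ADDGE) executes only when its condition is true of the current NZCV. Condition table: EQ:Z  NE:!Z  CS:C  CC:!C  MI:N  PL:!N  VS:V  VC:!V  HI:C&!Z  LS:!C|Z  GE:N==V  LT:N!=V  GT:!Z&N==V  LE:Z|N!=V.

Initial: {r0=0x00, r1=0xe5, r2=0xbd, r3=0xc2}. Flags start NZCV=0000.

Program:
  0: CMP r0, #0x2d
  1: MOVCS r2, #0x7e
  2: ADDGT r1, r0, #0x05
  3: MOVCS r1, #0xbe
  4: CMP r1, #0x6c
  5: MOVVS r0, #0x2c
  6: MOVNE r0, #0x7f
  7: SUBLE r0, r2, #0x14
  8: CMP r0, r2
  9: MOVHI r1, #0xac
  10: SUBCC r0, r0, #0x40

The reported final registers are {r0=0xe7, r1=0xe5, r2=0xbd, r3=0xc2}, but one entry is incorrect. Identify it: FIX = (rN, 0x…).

FIX = (r0, 0x69)

0: ✓ CMP  NZCV=1000
1: · MOVCS
2: · ADDGT
3: · MOVCS
4: ✓ CMP  NZCV=0011
5: ✓ MOVVS  r0←0x2c
6: ✓ MOVNE  r0←0x7f
7: ✓ SUBLE  r0←0xa9
8: ✓ CMP  NZCV=1000
9: · MOVHI
10: ✓ SUBCC  r0←0x69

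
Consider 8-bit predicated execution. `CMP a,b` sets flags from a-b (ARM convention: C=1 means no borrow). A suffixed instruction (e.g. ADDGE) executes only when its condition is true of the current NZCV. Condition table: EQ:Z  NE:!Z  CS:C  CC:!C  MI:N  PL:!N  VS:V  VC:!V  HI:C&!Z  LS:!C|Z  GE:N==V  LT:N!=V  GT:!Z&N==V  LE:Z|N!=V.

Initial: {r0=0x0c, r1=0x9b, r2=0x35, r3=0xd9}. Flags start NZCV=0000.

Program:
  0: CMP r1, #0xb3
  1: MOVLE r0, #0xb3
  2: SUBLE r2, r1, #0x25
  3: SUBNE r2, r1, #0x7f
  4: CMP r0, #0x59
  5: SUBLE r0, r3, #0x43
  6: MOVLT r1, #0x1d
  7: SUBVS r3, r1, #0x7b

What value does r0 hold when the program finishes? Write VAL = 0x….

VAL = 0x96

0: ✓ CMP  NZCV=1000
1: ✓ MOVLE  r0←0xb3
2: ✓ SUBLE  r2←0x76
3: ✓ SUBNE  r2←0x1c
4: ✓ CMP  NZCV=0011
5: ✓ SUBLE  r0←0x96
6: ✓ MOVLT  r1←0x1d
7: ✓ SUBVS  r3←0xa2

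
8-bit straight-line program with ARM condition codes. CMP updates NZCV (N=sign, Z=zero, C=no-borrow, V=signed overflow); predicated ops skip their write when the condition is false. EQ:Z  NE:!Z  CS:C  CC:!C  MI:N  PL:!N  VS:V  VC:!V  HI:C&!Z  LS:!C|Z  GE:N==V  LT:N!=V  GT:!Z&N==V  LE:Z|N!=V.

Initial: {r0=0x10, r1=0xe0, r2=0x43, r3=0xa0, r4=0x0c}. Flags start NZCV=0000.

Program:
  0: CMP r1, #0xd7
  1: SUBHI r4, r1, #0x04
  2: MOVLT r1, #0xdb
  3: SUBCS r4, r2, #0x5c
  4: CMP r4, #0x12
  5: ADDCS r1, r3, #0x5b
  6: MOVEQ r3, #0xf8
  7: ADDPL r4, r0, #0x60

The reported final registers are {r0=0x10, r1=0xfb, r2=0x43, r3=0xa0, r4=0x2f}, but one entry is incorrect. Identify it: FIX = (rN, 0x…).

FIX = (r4, 0xe7)

[0] flags=0010 → (cmp)
[1] flags=0010 HI?T → r4=0xdc
[2] flags=0010 LT?F → skip
[3] flags=0010 CS?T → r4=0xe7
[4] flags=1010 → (cmp)
[5] flags=1010 CS?T → r1=0xfb
[6] flags=1010 EQ?F → skip
[7] flags=1010 PL?F → skip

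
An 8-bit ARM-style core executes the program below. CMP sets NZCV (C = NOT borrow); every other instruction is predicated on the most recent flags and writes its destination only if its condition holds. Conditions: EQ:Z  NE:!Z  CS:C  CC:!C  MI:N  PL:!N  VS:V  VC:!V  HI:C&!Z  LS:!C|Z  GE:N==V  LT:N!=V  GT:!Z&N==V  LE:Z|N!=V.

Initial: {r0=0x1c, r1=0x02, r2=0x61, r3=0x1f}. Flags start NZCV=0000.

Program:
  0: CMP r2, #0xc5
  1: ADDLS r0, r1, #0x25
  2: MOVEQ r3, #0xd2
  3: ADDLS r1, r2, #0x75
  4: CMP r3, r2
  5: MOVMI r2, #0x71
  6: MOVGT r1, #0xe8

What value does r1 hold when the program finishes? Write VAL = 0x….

[0] flags=1001 → (cmp)
[1] flags=1001 LS?T → r0=0x27
[2] flags=1001 EQ?F → skip
[3] flags=1001 LS?T → r1=0xd6
[4] flags=1000 → (cmp)
[5] flags=1000 MI?T → r2=0x71
[6] flags=1000 GT?F → skip

VAL = 0xd6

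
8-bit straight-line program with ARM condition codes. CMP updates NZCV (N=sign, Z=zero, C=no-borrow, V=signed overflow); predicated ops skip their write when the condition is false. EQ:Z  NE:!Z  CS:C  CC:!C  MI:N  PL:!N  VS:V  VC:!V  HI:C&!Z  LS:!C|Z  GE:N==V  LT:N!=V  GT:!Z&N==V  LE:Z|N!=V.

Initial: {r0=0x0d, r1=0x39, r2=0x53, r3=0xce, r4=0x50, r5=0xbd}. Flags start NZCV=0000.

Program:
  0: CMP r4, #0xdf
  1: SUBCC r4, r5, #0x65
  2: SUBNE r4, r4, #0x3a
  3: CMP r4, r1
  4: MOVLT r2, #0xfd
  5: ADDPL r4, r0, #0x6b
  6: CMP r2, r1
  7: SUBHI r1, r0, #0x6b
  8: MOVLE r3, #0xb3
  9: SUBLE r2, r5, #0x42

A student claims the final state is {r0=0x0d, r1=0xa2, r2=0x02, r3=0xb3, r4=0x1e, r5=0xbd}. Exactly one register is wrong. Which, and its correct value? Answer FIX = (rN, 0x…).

[0] flags=0000 → (cmp)
[1] flags=0000 CC?T → r4=0x58
[2] flags=0000 NE?T → r4=0x1e
[3] flags=1000 → (cmp)
[4] flags=1000 LT?T → r2=0xfd
[5] flags=1000 PL?F → skip
[6] flags=1010 → (cmp)
[7] flags=1010 HI?T → r1=0xa2
[8] flags=1010 LE?T → r3=0xb3
[9] flags=1010 LE?T → r2=0x7b

FIX = (r2, 0x7b)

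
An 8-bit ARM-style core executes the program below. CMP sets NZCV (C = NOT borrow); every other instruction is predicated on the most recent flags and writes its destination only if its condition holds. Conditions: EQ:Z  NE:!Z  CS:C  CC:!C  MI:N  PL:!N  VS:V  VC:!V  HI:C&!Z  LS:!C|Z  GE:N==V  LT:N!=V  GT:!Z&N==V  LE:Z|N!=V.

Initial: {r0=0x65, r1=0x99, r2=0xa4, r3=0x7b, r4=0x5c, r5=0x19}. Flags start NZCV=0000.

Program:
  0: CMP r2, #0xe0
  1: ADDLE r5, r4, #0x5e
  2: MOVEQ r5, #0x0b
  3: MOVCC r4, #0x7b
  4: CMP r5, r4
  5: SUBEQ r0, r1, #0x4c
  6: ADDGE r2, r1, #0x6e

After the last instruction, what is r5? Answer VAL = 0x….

0: ✓ CMP  NZCV=1000
1: ✓ ADDLE  r5←0xba
2: · MOVEQ
3: ✓ MOVCC  r4←0x7b
4: ✓ CMP  NZCV=0011
5: · SUBEQ
6: · ADDGE

VAL = 0xba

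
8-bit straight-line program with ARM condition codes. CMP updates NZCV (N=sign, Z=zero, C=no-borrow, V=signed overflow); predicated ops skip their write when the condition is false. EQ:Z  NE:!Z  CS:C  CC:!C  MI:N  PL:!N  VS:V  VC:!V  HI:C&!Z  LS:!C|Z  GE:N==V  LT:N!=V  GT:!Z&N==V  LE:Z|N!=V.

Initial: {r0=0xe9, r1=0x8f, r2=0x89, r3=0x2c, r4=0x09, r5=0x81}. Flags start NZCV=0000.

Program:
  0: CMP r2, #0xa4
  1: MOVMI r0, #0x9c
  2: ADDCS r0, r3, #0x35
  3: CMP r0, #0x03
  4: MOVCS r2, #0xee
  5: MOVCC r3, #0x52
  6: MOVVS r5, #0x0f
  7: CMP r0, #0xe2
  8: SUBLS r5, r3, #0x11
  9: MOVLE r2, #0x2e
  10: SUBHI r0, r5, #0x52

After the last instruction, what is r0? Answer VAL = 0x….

VAL = 0x9c

0: ✓ CMP  NZCV=1000
1: ✓ MOVMI  r0←0x9c
2: · ADDCS
3: ✓ CMP  NZCV=1010
4: ✓ MOVCS  r2←0xee
5: · MOVCC
6: · MOVVS
7: ✓ CMP  NZCV=1000
8: ✓ SUBLS  r5←0x1b
9: ✓ MOVLE  r2←0x2e
10: · SUBHI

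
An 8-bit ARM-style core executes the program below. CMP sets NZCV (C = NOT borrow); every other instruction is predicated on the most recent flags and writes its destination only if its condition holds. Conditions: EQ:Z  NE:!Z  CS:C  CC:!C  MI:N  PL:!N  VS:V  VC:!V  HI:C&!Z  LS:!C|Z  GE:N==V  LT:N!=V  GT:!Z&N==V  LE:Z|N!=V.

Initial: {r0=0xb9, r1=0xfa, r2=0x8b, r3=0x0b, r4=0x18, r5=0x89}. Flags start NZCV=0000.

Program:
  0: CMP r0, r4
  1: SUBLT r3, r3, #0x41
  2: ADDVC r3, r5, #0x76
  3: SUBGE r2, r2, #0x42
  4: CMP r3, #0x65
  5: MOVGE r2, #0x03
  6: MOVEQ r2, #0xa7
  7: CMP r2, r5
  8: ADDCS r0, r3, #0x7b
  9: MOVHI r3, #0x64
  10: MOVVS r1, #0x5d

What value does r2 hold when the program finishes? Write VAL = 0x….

VAL = 0x8b

[0] flags=1010 → (cmp)
[1] flags=1010 LT?T → r3=0xca
[2] flags=1010 VC?T → r3=0xff
[3] flags=1010 GE?F → skip
[4] flags=1010 → (cmp)
[5] flags=1010 GE?F → skip
[6] flags=1010 EQ?F → skip
[7] flags=0010 → (cmp)
[8] flags=0010 CS?T → r0=0x7a
[9] flags=0010 HI?T → r3=0x64
[10] flags=0010 VS?F → skip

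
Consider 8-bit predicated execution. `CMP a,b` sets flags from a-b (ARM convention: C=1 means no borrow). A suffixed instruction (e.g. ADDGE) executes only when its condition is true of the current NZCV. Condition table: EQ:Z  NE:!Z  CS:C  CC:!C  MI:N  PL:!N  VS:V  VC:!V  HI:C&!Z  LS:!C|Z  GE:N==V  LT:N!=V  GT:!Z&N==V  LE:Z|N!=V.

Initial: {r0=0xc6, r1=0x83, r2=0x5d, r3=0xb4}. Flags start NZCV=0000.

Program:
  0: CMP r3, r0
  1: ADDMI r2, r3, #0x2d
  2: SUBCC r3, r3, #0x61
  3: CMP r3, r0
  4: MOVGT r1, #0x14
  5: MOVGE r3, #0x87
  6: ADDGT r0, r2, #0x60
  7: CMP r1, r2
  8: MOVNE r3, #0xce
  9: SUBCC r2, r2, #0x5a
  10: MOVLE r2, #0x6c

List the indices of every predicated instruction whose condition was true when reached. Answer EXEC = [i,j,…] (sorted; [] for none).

0: ✓ CMP  NZCV=1000
1: ✓ ADDMI  r2←0xe1
2: ✓ SUBCC  r3←0x53
3: ✓ CMP  NZCV=1001
4: ✓ MOVGT  r1←0x14
5: ✓ MOVGE  r3←0x87
6: ✓ ADDGT  r0←0x41
7: ✓ CMP  NZCV=0000
8: ✓ MOVNE  r3←0xce
9: ✓ SUBCC  r2←0x87
10: · MOVLE

EXEC = [1,2,4,5,6,8,9]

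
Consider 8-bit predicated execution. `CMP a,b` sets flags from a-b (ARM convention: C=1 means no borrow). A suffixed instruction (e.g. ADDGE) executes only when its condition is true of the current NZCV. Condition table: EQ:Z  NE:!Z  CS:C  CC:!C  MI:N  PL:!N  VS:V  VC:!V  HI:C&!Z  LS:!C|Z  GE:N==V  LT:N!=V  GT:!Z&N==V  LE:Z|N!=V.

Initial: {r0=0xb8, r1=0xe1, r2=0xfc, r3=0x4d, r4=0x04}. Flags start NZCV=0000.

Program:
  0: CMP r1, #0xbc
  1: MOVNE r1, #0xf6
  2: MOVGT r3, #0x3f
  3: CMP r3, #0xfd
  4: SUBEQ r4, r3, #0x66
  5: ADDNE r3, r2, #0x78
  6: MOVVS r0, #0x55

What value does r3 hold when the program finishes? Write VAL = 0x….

[0] flags=0010 → (cmp)
[1] flags=0010 NE?T → r1=0xf6
[2] flags=0010 GT?T → r3=0x3f
[3] flags=0000 → (cmp)
[4] flags=0000 EQ?F → skip
[5] flags=0000 NE?T → r3=0x74
[6] flags=0000 VS?F → skip

VAL = 0x74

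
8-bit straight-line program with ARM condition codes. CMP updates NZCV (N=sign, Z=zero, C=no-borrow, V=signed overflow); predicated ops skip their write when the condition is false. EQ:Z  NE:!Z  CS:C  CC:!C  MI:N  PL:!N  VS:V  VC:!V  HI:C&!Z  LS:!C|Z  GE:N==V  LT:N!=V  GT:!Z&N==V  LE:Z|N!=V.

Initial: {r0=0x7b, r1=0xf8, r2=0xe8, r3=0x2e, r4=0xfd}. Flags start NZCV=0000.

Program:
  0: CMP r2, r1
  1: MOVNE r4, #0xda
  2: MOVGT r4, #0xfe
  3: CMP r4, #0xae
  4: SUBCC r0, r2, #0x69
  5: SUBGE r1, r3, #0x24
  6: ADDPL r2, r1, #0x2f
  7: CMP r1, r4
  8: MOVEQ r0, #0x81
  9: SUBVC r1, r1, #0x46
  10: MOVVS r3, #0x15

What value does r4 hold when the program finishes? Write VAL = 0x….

VAL = 0xda

[0] flags=1000 → (cmp)
[1] flags=1000 NE?T → r4=0xda
[2] flags=1000 GT?F → skip
[3] flags=0010 → (cmp)
[4] flags=0010 CC?F → skip
[5] flags=0010 GE?T → r1=0x0a
[6] flags=0010 PL?T → r2=0x39
[7] flags=0000 → (cmp)
[8] flags=0000 EQ?F → skip
[9] flags=0000 VC?T → r1=0xc4
[10] flags=0000 VS?F → skip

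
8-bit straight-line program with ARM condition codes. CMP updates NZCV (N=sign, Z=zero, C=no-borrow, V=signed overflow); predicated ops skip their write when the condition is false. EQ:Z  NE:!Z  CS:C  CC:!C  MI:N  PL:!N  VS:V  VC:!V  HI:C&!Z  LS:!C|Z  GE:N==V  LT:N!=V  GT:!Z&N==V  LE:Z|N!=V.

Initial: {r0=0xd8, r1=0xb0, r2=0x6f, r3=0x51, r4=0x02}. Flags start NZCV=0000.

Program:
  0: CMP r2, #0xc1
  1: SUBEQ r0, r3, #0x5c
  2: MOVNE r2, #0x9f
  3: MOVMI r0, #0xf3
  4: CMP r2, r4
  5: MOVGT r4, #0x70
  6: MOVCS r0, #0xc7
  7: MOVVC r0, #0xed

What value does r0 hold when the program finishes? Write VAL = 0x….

0: ✓ CMP  NZCV=1001
1: · SUBEQ
2: ✓ MOVNE  r2←0x9f
3: ✓ MOVMI  r0←0xf3
4: ✓ CMP  NZCV=1010
5: · MOVGT
6: ✓ MOVCS  r0←0xc7
7: ✓ MOVVC  r0←0xed

VAL = 0xed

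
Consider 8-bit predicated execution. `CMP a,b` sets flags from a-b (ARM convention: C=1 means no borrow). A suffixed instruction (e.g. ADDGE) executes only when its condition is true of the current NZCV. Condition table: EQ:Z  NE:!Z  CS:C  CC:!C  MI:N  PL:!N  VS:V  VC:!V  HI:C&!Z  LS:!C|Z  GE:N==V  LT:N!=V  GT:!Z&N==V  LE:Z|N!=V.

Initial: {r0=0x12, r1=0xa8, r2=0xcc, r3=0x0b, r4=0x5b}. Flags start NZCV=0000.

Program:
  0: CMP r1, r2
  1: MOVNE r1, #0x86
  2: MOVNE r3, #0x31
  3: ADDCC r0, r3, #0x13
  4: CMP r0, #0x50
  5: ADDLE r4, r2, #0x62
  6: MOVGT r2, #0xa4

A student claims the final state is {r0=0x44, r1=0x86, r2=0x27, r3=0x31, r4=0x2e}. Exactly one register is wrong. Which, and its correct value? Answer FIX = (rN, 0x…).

0: ✓ CMP  NZCV=1000
1: ✓ MOVNE  r1←0x86
2: ✓ MOVNE  r3←0x31
3: ✓ ADDCC  r0←0x44
4: ✓ CMP  NZCV=1000
5: ✓ ADDLE  r4←0x2e
6: · MOVGT

FIX = (r2, 0xcc)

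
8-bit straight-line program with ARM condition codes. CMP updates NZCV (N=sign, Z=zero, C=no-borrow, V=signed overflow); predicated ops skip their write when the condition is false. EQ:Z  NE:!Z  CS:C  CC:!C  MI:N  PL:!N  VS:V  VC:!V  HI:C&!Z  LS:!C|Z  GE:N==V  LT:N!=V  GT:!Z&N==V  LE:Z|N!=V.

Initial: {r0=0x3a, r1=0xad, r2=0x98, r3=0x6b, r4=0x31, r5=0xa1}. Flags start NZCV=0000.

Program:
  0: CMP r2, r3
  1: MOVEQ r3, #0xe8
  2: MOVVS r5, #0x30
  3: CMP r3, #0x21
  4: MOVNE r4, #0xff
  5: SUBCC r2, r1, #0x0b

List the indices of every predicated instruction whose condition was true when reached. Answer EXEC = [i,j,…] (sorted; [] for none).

EXEC = [2,4]

0: ✓ CMP  NZCV=0011
1: · MOVEQ
2: ✓ MOVVS  r5←0x30
3: ✓ CMP  NZCV=0010
4: ✓ MOVNE  r4←0xff
5: · SUBCC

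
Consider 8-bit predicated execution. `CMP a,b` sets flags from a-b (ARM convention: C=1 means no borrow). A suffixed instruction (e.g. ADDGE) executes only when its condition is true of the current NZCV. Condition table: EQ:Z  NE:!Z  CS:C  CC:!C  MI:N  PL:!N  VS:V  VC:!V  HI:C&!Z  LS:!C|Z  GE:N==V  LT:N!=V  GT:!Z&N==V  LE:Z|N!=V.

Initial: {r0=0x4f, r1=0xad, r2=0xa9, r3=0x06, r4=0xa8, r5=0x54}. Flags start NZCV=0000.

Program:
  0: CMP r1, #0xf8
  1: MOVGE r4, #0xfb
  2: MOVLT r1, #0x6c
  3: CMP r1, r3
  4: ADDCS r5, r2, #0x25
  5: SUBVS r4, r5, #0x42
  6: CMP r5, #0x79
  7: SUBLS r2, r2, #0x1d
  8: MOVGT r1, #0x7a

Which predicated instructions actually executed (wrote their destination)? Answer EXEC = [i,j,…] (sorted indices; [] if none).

0: ✓ CMP  NZCV=1000
1: · MOVGE
2: ✓ MOVLT  r1←0x6c
3: ✓ CMP  NZCV=0010
4: ✓ ADDCS  r5←0xce
5: · SUBVS
6: ✓ CMP  NZCV=0011
7: · SUBLS
8: · MOVGT

EXEC = [2,4]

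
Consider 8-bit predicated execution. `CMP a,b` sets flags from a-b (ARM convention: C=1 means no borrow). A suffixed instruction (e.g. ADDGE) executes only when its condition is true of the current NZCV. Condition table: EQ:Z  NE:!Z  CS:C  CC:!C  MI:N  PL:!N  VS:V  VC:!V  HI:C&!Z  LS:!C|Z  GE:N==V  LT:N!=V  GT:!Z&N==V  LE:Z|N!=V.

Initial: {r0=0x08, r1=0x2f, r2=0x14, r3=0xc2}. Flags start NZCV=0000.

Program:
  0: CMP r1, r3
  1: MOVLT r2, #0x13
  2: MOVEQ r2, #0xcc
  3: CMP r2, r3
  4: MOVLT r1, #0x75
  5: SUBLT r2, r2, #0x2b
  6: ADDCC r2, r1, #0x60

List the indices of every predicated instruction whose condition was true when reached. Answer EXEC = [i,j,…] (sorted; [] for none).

EXEC = [6]

[0] flags=0000 → (cmp)
[1] flags=0000 LT?F → skip
[2] flags=0000 EQ?F → skip
[3] flags=0000 → (cmp)
[4] flags=0000 LT?F → skip
[5] flags=0000 LT?F → skip
[6] flags=0000 CC?T → r2=0x8f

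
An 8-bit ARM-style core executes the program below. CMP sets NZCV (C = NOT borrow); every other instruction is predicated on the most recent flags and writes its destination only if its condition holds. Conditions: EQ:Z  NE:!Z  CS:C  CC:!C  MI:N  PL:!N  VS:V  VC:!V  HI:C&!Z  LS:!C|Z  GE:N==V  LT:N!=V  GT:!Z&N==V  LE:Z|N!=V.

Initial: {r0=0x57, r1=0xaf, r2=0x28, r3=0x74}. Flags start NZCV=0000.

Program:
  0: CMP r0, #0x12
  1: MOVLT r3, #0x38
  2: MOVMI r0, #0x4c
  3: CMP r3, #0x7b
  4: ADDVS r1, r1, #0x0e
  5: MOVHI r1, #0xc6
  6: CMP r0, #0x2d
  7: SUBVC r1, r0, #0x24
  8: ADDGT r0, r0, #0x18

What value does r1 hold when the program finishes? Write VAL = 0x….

[0] flags=0010 → (cmp)
[1] flags=0010 LT?F → skip
[2] flags=0010 MI?F → skip
[3] flags=1000 → (cmp)
[4] flags=1000 VS?F → skip
[5] flags=1000 HI?F → skip
[6] flags=0010 → (cmp)
[7] flags=0010 VC?T → r1=0x33
[8] flags=0010 GT?T → r0=0x6f

VAL = 0x33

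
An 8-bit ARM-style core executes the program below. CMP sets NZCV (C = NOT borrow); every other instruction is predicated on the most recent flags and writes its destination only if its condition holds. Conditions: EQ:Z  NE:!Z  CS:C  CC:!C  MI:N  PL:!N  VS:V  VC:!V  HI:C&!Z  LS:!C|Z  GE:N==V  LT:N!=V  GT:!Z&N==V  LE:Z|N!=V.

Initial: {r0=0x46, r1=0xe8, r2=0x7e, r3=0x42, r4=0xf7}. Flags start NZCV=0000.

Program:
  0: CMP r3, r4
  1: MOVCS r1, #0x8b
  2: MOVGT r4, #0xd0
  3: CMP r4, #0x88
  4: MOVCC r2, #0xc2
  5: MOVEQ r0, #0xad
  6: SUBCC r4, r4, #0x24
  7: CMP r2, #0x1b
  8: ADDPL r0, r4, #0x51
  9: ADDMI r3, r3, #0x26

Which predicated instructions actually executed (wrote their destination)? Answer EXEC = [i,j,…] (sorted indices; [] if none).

EXEC = [2,8]

0: ✓ CMP  NZCV=0000
1: · MOVCS
2: ✓ MOVGT  r4←0xd0
3: ✓ CMP  NZCV=0010
4: · MOVCC
5: · MOVEQ
6: · SUBCC
7: ✓ CMP  NZCV=0010
8: ✓ ADDPL  r0←0x21
9: · ADDMI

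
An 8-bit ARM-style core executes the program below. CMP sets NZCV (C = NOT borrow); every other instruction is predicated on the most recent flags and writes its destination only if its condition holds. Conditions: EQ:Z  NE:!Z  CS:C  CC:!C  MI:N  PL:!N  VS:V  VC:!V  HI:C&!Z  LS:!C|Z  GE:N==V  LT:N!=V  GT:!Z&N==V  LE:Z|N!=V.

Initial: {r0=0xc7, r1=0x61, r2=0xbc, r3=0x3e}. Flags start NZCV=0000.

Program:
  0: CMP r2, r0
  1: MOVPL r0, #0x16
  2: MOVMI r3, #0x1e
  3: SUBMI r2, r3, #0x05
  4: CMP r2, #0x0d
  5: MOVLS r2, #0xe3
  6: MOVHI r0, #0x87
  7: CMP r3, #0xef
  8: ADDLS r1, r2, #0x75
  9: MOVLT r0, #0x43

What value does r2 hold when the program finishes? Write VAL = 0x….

VAL = 0x19

0: ✓ CMP  NZCV=1000
1: · MOVPL
2: ✓ MOVMI  r3←0x1e
3: ✓ SUBMI  r2←0x19
4: ✓ CMP  NZCV=0010
5: · MOVLS
6: ✓ MOVHI  r0←0x87
7: ✓ CMP  NZCV=0000
8: ✓ ADDLS  r1←0x8e
9: · MOVLT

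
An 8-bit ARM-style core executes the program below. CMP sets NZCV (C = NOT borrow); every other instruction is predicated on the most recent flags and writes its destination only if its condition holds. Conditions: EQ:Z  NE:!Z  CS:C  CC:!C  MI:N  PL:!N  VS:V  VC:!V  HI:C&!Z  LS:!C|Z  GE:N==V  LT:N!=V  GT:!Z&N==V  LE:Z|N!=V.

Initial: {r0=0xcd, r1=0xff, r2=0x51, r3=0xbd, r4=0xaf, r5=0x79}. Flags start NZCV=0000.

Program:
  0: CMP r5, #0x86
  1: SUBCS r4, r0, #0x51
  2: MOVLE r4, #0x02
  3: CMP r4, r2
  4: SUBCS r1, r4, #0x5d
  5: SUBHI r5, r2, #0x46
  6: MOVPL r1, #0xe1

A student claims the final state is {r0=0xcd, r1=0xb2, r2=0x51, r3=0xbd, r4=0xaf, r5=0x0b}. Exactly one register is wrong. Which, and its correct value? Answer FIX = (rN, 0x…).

FIX = (r1, 0xe1)

[0] flags=1001 → (cmp)
[1] flags=1001 CS?F → skip
[2] flags=1001 LE?F → skip
[3] flags=0011 → (cmp)
[4] flags=0011 CS?T → r1=0x52
[5] flags=0011 HI?T → r5=0x0b
[6] flags=0011 PL?T → r1=0xe1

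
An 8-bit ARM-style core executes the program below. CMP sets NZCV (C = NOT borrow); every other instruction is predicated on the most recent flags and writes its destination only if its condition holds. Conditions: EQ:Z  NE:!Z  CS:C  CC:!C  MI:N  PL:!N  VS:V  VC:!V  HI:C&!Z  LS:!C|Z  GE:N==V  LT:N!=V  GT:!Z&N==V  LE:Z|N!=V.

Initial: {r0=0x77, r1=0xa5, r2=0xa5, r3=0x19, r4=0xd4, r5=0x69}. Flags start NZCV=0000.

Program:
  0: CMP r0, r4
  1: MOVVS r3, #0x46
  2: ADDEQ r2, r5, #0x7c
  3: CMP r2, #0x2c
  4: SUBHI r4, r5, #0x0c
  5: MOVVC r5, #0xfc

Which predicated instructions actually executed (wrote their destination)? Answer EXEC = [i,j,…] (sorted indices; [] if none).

[0] flags=1001 → (cmp)
[1] flags=1001 VS?T → r3=0x46
[2] flags=1001 EQ?F → skip
[3] flags=0011 → (cmp)
[4] flags=0011 HI?T → r4=0x5d
[5] flags=0011 VC?F → skip

EXEC = [1,4]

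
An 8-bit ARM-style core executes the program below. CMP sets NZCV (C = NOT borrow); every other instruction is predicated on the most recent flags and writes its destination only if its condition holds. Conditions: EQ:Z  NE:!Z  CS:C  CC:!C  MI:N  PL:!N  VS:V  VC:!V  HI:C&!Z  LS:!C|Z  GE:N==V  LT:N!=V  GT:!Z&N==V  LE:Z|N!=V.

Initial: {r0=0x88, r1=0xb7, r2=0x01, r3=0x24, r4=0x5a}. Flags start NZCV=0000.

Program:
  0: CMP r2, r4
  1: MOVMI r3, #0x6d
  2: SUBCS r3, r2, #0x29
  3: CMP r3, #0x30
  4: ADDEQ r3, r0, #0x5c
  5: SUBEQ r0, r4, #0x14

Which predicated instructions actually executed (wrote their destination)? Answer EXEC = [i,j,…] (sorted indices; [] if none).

0: ✓ CMP  NZCV=1000
1: ✓ MOVMI  r3←0x6d
2: · SUBCS
3: ✓ CMP  NZCV=0010
4: · ADDEQ
5: · SUBEQ

EXEC = [1]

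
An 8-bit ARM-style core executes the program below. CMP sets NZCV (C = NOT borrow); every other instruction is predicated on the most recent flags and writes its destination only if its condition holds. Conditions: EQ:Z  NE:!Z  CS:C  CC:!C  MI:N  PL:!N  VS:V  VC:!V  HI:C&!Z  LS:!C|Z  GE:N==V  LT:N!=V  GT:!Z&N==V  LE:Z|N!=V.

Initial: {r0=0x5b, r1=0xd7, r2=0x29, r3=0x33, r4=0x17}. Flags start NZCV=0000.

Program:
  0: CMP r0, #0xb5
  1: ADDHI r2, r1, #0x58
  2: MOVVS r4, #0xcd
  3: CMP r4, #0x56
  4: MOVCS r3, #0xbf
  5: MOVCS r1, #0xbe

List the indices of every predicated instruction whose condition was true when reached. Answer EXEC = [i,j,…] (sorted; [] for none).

0: ✓ CMP  NZCV=1001
1: · ADDHI
2: ✓ MOVVS  r4←0xcd
3: ✓ CMP  NZCV=0011
4: ✓ MOVCS  r3←0xbf
5: ✓ MOVCS  r1←0xbe

EXEC = [2,4,5]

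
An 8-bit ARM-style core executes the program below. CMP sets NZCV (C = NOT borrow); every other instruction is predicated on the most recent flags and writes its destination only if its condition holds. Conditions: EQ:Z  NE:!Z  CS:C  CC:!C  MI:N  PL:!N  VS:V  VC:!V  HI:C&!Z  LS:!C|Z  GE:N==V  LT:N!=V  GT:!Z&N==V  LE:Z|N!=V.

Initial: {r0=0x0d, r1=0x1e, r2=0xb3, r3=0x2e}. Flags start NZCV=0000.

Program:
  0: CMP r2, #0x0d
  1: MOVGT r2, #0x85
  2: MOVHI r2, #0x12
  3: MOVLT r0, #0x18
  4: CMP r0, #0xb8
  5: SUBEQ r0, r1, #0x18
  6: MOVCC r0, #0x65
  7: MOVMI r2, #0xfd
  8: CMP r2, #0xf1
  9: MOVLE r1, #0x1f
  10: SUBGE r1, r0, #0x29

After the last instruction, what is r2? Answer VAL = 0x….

VAL = 0x12

[0] flags=1010 → (cmp)
[1] flags=1010 GT?F → skip
[2] flags=1010 HI?T → r2=0x12
[3] flags=1010 LT?T → r0=0x18
[4] flags=0000 → (cmp)
[5] flags=0000 EQ?F → skip
[6] flags=0000 CC?T → r0=0x65
[7] flags=0000 MI?F → skip
[8] flags=0000 → (cmp)
[9] flags=0000 LE?F → skip
[10] flags=0000 GE?T → r1=0x3c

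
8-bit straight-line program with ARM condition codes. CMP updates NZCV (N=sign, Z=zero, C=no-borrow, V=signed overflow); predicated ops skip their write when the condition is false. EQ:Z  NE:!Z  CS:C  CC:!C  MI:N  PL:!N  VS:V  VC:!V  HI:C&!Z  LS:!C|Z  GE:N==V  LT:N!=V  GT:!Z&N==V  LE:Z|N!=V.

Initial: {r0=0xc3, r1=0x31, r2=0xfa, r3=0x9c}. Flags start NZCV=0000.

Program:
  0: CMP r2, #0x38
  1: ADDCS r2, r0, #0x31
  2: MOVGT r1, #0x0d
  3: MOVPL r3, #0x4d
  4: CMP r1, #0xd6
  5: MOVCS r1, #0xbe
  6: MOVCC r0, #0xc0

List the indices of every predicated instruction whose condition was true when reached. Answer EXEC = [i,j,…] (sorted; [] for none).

EXEC = [1,6]

[0] flags=1010 → (cmp)
[1] flags=1010 CS?T → r2=0xf4
[2] flags=1010 GT?F → skip
[3] flags=1010 PL?F → skip
[4] flags=0000 → (cmp)
[5] flags=0000 CS?F → skip
[6] flags=0000 CC?T → r0=0xc0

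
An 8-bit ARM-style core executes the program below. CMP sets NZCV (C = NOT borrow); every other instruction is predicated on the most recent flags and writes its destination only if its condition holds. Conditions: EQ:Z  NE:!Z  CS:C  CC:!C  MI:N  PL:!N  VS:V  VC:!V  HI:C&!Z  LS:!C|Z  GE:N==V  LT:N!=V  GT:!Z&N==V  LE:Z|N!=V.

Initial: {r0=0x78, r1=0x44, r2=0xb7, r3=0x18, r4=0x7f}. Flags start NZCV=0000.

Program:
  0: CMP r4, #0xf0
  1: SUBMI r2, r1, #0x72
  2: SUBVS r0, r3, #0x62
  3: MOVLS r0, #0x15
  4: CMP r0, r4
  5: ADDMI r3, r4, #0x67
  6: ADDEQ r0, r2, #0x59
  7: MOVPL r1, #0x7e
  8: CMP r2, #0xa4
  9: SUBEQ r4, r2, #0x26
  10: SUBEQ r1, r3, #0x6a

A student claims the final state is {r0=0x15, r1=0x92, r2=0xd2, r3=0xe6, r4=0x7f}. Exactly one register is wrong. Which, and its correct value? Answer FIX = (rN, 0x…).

[0] flags=1001 → (cmp)
[1] flags=1001 MI?T → r2=0xd2
[2] flags=1001 VS?T → r0=0xb6
[3] flags=1001 LS?T → r0=0x15
[4] flags=1000 → (cmp)
[5] flags=1000 MI?T → r3=0xe6
[6] flags=1000 EQ?F → skip
[7] flags=1000 PL?F → skip
[8] flags=0010 → (cmp)
[9] flags=0010 EQ?F → skip
[10] flags=0010 EQ?F → skip

FIX = (r1, 0x44)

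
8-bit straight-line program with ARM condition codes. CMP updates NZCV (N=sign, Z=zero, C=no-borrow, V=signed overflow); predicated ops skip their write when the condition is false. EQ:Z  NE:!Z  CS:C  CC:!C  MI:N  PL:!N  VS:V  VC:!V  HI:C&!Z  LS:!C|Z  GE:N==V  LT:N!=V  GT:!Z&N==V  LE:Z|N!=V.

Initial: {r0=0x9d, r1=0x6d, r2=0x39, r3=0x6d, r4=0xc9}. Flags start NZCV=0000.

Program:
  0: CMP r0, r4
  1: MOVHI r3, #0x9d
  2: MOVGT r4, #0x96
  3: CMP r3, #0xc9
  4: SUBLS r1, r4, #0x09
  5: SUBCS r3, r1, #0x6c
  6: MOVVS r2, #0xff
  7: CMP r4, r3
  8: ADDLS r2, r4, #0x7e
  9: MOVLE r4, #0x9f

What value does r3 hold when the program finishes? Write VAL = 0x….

0: ✓ CMP  NZCV=1000
1: · MOVHI
2: · MOVGT
3: ✓ CMP  NZCV=1001
4: ✓ SUBLS  r1←0xc0
5: · SUBCS
6: ✓ MOVVS  r2←0xff
7: ✓ CMP  NZCV=0011
8: · ADDLS
9: ✓ MOVLE  r4←0x9f

VAL = 0x6d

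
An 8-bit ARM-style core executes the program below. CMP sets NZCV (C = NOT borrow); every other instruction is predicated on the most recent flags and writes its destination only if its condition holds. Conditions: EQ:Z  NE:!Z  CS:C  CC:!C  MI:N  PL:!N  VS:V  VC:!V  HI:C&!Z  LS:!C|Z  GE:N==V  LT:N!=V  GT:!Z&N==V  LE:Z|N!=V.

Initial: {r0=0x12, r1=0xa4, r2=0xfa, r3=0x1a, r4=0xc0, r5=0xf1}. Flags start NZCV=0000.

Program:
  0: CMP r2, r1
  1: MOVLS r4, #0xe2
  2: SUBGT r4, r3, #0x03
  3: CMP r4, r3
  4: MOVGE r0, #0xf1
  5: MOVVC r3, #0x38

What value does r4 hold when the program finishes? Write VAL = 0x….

VAL = 0x17

[0] flags=0010 → (cmp)
[1] flags=0010 LS?F → skip
[2] flags=0010 GT?T → r4=0x17
[3] flags=1000 → (cmp)
[4] flags=1000 GE?F → skip
[5] flags=1000 VC?T → r3=0x38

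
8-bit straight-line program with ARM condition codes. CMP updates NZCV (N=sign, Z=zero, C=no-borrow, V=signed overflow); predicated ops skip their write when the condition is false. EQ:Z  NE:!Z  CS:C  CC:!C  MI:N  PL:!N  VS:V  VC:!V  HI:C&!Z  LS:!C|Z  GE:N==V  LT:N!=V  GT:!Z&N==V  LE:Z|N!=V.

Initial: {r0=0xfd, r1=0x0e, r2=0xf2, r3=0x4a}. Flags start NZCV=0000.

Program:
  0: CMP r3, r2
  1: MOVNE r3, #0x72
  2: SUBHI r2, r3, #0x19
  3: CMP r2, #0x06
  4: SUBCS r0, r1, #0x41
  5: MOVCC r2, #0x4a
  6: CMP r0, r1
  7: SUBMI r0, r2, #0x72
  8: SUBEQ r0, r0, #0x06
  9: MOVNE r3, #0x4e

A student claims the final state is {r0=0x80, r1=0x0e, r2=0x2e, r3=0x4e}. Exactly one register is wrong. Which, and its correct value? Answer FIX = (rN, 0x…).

FIX = (r2, 0xf2)

0: ✓ CMP  NZCV=0000
1: ✓ MOVNE  r3←0x72
2: · SUBHI
3: ✓ CMP  NZCV=1010
4: ✓ SUBCS  r0←0xcd
5: · MOVCC
6: ✓ CMP  NZCV=1010
7: ✓ SUBMI  r0←0x80
8: · SUBEQ
9: ✓ MOVNE  r3←0x4e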